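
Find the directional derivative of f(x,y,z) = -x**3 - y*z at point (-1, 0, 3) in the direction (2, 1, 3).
-9*sqrt(14)/14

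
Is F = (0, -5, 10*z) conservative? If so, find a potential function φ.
Yes, F is conservative. φ = -5*y + 5*z**2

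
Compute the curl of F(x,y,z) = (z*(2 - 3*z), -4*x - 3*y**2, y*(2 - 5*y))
(2 - 10*y, 2 - 6*z, -4)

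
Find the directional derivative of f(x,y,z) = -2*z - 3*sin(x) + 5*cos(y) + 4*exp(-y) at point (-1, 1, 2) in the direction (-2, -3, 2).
sqrt(17)*(2*E*(-2 + 3*cos(1)) + 12 + 15*E*sin(1))*exp(-1)/17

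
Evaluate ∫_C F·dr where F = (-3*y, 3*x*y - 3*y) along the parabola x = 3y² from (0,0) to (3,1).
-21/4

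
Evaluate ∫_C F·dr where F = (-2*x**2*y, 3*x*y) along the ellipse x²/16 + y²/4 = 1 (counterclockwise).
64*pi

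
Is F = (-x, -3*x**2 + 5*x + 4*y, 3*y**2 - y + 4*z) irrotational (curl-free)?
No, ∇×F = (6*y - 1, 0, 5 - 6*x)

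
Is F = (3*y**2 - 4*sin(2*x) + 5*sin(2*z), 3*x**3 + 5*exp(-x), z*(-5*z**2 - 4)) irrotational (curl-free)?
No, ∇×F = (0, 10*cos(2*z), 9*x**2 - 6*y - 5*exp(-x))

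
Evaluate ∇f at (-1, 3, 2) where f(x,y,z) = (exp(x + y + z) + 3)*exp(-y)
(E, -3*exp(-3), E)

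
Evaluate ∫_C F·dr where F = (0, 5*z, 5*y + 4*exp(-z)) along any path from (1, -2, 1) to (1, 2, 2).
-4*exp(-2) + 4*exp(-1) + 30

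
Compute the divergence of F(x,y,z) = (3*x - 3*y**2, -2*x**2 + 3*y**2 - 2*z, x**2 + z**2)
6*y + 2*z + 3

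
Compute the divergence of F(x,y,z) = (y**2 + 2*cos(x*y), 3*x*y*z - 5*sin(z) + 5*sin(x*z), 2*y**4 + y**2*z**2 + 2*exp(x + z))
3*x*z + 2*y**2*z - 2*y*sin(x*y) + 2*exp(x + z)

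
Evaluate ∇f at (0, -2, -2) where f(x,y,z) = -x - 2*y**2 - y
(-1, 7, 0)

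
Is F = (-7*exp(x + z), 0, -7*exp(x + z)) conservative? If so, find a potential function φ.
Yes, F is conservative. φ = -7*exp(x + z)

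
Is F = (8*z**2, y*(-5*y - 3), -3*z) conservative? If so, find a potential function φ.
No, ∇×F = (0, 16*z, 0) ≠ 0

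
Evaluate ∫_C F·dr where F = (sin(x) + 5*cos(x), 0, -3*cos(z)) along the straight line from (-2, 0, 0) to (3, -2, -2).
cos(2) + 5*sin(3) - cos(3) + 8*sin(2)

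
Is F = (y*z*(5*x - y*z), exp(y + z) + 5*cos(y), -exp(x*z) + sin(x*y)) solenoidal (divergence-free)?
No, ∇·F = -x*exp(x*z) + 5*y*z + exp(y + z) - 5*sin(y)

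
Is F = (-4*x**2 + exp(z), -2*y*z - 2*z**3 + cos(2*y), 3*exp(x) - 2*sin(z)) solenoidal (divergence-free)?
No, ∇·F = -8*x - 2*z - 2*sin(2*y) - 2*cos(z)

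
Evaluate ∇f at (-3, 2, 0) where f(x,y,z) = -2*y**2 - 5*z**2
(0, -8, 0)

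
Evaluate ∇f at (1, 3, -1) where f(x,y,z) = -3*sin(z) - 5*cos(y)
(0, 5*sin(3), -3*cos(1))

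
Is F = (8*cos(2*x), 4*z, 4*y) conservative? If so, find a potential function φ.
Yes, F is conservative. φ = 4*y*z + 4*sin(2*x)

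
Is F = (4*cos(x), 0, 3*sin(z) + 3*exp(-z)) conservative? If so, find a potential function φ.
Yes, F is conservative. φ = 4*sin(x) - 3*cos(z) - 3*exp(-z)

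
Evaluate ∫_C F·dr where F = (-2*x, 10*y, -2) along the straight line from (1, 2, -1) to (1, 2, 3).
-8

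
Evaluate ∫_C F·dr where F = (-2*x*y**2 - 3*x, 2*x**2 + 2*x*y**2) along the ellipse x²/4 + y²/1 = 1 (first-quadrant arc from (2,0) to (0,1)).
pi/4 + 40/3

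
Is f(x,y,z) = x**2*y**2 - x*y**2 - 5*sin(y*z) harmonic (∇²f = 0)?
No, ∇²f = 2*x**2 - 2*x + 5*y**2*sin(y*z) + 2*y**2 + 5*z**2*sin(y*z)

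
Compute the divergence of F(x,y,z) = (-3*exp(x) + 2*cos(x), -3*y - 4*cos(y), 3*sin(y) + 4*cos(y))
-3*exp(x) - 2*sin(x) + 4*sin(y) - 3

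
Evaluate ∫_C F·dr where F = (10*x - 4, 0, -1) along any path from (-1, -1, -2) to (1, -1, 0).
-10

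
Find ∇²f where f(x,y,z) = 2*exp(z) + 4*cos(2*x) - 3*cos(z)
2*exp(z) - 16*cos(2*x) + 3*cos(z)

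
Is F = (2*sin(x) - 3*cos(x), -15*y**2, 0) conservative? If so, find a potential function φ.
Yes, F is conservative. φ = -5*y**3 - 3*sin(x) - 2*cos(x)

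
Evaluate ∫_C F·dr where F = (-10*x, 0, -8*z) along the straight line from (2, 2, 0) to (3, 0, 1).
-29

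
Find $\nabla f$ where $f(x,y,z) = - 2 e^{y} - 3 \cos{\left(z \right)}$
(0, -2*exp(y), 3*sin(z))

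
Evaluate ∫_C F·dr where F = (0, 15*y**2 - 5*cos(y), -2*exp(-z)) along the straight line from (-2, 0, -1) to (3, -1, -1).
-5 + 5*sin(1)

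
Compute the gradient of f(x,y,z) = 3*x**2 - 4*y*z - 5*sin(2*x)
(6*x - 10*cos(2*x), -4*z, -4*y)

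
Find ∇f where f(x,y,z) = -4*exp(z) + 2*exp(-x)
(-2*exp(-x), 0, -4*exp(z))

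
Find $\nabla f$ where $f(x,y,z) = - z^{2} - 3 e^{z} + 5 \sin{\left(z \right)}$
(0, 0, -2*z - 3*exp(z) + 5*cos(z))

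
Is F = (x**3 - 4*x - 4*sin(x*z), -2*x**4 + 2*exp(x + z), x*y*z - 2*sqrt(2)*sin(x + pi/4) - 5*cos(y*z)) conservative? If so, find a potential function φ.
No, ∇×F = (x*z + 5*z*sin(y*z) - 2*exp(x + z), -4*x*cos(x*z) - y*z + 2*sqrt(2)*cos(x + pi/4), -8*x**3 + 2*exp(x + z)) ≠ 0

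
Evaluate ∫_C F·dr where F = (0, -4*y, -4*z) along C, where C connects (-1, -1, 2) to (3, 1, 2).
0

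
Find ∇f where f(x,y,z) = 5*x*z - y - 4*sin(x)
(5*z - 4*cos(x), -1, 5*x)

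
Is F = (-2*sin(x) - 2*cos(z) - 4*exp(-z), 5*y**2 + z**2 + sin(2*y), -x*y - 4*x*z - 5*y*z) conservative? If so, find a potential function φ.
No, ∇×F = (-x - 7*z, y + 4*z + 2*sin(z) + 4*exp(-z), 0) ≠ 0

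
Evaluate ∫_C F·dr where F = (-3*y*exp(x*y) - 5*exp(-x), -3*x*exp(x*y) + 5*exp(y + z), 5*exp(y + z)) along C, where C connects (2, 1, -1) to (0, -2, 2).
-5*exp(-2) + 2 + 3*exp(2)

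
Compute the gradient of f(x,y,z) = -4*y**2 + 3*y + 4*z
(0, 3 - 8*y, 4)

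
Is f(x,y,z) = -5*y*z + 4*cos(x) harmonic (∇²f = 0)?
No, ∇²f = -4*cos(x)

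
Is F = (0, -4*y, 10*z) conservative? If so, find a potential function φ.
Yes, F is conservative. φ = -2*y**2 + 5*z**2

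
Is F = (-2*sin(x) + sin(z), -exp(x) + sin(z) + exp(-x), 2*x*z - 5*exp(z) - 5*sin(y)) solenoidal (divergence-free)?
No, ∇·F = 2*x - 5*exp(z) - 2*cos(x)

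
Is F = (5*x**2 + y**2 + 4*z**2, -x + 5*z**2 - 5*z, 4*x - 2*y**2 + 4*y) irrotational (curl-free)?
No, ∇×F = (-4*y - 10*z + 9, 8*z - 4, -2*y - 1)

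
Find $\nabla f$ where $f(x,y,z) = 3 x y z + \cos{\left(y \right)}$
(3*y*z, 3*x*z - sin(y), 3*x*y)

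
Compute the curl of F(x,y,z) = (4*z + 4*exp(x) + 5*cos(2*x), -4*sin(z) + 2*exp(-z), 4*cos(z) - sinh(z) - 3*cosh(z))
(4*cos(z) + 2*exp(-z), 4, 0)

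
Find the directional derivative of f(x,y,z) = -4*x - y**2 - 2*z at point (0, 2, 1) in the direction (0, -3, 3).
sqrt(2)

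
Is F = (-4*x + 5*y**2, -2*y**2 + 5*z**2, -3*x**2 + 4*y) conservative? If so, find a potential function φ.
No, ∇×F = (4 - 10*z, 6*x, -10*y) ≠ 0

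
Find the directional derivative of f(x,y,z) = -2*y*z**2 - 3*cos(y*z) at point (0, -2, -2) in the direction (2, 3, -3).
12*sqrt(22)/11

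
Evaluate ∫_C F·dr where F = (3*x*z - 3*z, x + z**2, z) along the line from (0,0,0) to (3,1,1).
41/6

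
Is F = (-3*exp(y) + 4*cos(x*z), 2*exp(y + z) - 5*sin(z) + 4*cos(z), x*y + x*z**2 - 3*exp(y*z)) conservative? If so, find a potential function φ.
No, ∇×F = (x - 3*z*exp(y*z) - 2*exp(y + z) + 4*sin(z) + 5*cos(z), -4*x*sin(x*z) - y - z**2, 3*exp(y)) ≠ 0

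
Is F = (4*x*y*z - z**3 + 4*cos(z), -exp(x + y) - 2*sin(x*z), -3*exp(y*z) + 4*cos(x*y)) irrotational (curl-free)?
No, ∇×F = (-4*x*sin(x*y) + 2*x*cos(x*z) - 3*z*exp(y*z), 4*x*y + 4*y*sin(x*y) - 3*z**2 - 4*sin(z), -4*x*z - 2*z*cos(x*z) - exp(x + y))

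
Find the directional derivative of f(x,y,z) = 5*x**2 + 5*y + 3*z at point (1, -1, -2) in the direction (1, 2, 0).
4*sqrt(5)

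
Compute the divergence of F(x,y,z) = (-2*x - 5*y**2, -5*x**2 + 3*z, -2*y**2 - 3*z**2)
-6*z - 2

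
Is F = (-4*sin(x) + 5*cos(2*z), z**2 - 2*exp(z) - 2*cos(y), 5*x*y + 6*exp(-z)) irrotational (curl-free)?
No, ∇×F = (5*x - 2*z + 2*exp(z), -5*y - 10*sin(2*z), 0)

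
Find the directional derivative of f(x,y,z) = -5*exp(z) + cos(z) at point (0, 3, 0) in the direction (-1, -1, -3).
15*sqrt(11)/11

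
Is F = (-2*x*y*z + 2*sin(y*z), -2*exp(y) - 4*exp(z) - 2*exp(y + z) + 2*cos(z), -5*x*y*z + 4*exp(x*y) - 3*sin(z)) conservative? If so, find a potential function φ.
No, ∇×F = (-5*x*z + 4*x*exp(x*y) + 4*exp(z) + 2*exp(y + z) + 2*sin(z), y*(-2*x + 5*z - 4*exp(x*y) + 2*cos(y*z)), 2*z*(x - cos(y*z))) ≠ 0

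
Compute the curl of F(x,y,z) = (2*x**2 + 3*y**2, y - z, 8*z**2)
(1, 0, -6*y)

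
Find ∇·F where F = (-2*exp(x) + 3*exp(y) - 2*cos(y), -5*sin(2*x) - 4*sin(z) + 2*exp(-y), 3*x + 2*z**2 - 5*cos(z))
4*z - 2*exp(x) + 5*sin(z) - 2*exp(-y)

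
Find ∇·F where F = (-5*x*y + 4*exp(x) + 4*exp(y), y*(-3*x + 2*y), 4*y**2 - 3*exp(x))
-3*x - y + 4*exp(x)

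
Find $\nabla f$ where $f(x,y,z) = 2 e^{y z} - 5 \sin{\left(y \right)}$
(0, 2*z*exp(y*z) - 5*cos(y), 2*y*exp(y*z))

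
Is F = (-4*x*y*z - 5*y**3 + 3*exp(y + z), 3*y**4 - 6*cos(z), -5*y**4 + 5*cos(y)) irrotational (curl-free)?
No, ∇×F = (-20*y**3 - 5*sin(y) - 6*sin(z), -4*x*y + 3*exp(y + z), 4*x*z + 15*y**2 - 3*exp(y + z))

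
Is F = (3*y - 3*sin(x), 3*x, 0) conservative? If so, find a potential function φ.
Yes, F is conservative. φ = 3*x*y + 3*cos(x)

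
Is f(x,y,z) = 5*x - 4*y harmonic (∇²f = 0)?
Yes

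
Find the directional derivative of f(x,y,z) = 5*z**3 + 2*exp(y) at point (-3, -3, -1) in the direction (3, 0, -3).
-15*sqrt(2)/2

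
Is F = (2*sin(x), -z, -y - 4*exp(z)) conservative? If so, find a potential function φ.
Yes, F is conservative. φ = -y*z - 4*exp(z) - 2*cos(x)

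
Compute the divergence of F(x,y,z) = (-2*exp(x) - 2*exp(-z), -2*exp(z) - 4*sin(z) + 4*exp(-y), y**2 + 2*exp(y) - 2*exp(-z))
-2*exp(x) + 2*exp(-z) - 4*exp(-y)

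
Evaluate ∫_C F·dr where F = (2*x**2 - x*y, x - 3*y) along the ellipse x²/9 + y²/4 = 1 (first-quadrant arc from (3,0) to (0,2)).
-18 + 3*pi/2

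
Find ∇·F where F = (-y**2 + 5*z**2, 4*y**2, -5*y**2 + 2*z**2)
8*y + 4*z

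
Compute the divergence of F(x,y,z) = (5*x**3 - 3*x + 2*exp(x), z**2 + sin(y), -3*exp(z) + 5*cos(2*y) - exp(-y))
15*x**2 + 2*exp(x) - 3*exp(z) + cos(y) - 3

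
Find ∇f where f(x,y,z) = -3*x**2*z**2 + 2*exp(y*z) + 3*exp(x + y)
(-6*x*z**2 + 3*exp(x + y), 2*z*exp(y*z) + 3*exp(x + y), -6*x**2*z + 2*y*exp(y*z))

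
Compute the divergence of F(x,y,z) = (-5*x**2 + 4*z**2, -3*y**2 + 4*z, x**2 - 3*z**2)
-10*x - 6*y - 6*z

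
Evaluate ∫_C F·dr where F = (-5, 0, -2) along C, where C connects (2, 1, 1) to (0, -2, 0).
12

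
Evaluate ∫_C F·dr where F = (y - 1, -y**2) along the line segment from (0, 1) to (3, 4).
-33/2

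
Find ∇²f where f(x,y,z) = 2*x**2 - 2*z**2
0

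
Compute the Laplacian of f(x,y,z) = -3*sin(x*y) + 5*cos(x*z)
3*x**2*sin(x*y) - 5*x**2*cos(x*z) + 3*y**2*sin(x*y) - 5*z**2*cos(x*z)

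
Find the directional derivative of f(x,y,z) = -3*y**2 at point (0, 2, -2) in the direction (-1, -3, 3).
36*sqrt(19)/19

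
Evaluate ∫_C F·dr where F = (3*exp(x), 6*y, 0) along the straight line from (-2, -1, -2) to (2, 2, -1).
9 + 6*sinh(2)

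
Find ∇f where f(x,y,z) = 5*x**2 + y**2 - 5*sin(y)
(10*x, 2*y - 5*cos(y), 0)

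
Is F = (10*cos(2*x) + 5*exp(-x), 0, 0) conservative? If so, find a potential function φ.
Yes, F is conservative. φ = 5*sin(2*x) - 5*exp(-x)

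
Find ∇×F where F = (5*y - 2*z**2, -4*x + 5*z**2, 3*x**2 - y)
(-10*z - 1, -6*x - 4*z, -9)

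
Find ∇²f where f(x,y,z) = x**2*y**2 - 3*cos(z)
2*x**2 + 2*y**2 + 3*cos(z)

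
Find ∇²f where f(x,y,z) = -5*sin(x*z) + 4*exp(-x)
(5*(x**2 + z**2)*exp(x)*sin(x*z) + 4)*exp(-x)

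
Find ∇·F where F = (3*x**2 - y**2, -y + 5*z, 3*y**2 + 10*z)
6*x + 9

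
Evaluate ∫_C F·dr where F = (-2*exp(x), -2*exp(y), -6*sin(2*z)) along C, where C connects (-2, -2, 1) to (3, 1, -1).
2*(-exp(5) - exp(3) + 2)*exp(-2)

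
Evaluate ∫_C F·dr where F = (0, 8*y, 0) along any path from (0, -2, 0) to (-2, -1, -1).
-12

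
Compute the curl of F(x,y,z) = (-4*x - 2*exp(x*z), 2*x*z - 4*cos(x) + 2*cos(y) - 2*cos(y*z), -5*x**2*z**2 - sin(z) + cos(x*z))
(-2*x - 2*y*sin(y*z), 10*x*z**2 - 2*x*exp(x*z) + z*sin(x*z), 2*z + 4*sin(x))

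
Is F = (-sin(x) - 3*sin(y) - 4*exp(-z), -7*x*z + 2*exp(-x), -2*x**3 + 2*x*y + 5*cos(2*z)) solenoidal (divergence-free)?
No, ∇·F = -10*sin(2*z) - cos(x)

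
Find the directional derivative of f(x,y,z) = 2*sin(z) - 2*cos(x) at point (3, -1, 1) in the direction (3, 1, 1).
2*sqrt(11)*(3*sin(3) + cos(1))/11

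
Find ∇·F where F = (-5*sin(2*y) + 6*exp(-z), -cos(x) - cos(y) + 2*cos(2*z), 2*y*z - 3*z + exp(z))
2*y + exp(z) + sin(y) - 3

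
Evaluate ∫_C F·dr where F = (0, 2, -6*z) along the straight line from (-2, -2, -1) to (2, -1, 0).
5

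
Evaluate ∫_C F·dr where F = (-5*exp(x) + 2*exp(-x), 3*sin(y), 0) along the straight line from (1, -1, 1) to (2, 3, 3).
-5*exp(2) - 2*exp(-2) + 2*exp(-1) + 3*cos(1) - 3*cos(3) + 5*E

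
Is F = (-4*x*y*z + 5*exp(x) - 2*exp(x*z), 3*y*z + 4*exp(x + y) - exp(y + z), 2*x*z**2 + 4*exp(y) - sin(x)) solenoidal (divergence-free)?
No, ∇·F = 4*x*z - 4*y*z - 2*z*exp(x*z) + 3*z + 5*exp(x) + 4*exp(x + y) - exp(y + z)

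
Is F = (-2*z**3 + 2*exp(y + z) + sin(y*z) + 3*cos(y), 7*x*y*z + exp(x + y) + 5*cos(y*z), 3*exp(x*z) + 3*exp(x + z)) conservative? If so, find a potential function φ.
No, ∇×F = (y*(-7*x + 5*sin(y*z)), y*cos(y*z) - 6*z**2 - 3*z*exp(x*z) - 3*exp(x + z) + 2*exp(y + z), 7*y*z - z*cos(y*z) + exp(x + y) - 2*exp(y + z) + 3*sin(y)) ≠ 0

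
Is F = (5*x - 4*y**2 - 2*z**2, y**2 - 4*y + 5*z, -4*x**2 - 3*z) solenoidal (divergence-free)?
No, ∇·F = 2*y - 2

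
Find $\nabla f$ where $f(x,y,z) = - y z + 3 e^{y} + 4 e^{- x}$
(-4*exp(-x), -z + 3*exp(y), -y)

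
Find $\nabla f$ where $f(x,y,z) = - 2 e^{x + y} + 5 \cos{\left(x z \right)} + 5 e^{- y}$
(-5*z*sin(x*z) - 2*exp(x + y), (-2*exp(x + 2*y) - 5)*exp(-y), -5*x*sin(x*z))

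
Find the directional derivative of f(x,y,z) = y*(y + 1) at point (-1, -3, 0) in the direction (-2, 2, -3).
-10*sqrt(17)/17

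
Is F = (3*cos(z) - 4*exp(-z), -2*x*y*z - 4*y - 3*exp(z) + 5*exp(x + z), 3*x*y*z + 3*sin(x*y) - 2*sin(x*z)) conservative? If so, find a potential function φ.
No, ∇×F = (2*x*y + 3*x*z + 3*x*cos(x*y) + 3*exp(z) - 5*exp(x + z), -3*y*z - 3*y*cos(x*y) + 2*z*cos(x*z) - 3*sin(z) + 4*exp(-z), -2*y*z + 5*exp(x + z)) ≠ 0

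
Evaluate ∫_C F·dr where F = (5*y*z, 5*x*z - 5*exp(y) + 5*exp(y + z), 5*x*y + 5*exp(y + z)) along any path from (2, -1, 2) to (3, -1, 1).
10 - 5*E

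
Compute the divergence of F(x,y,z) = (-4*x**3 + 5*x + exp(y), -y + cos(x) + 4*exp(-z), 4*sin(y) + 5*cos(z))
-12*x**2 - 5*sin(z) + 4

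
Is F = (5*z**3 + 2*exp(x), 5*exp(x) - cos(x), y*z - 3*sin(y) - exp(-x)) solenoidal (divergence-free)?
No, ∇·F = y + 2*exp(x)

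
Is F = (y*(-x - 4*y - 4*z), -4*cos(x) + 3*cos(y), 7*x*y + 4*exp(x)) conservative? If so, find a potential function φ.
No, ∇×F = (7*x, -11*y - 4*exp(x), x + 8*y + 4*z + 4*sin(x)) ≠ 0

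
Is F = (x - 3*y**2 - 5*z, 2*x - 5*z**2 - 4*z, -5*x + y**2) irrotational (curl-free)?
No, ∇×F = (2*y + 10*z + 4, 0, 6*y + 2)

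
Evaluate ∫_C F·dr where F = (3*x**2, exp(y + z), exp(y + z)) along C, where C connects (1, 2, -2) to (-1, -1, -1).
-3 + exp(-2)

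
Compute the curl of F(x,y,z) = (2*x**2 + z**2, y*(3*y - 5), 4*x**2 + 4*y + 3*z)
(4, -8*x + 2*z, 0)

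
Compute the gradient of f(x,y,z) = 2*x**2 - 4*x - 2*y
(4*x - 4, -2, 0)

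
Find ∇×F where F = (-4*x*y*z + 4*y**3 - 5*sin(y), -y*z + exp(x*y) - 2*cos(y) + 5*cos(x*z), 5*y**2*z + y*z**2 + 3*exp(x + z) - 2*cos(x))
(5*x*sin(x*z) + 10*y*z + y + z**2, -4*x*y - 3*exp(x + z) - 2*sin(x), 4*x*z - 12*y**2 + y*exp(x*y) - 5*z*sin(x*z) + 5*cos(y))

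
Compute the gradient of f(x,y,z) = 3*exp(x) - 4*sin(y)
(3*exp(x), -4*cos(y), 0)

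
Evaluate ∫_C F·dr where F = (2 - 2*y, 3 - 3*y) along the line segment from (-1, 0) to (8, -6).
0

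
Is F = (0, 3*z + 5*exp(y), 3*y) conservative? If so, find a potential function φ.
Yes, F is conservative. φ = 3*y*z + 5*exp(y)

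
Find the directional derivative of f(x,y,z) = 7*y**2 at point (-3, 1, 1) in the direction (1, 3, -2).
3*sqrt(14)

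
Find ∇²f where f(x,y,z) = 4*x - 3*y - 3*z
0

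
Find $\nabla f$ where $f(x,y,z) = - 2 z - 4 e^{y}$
(0, -4*exp(y), -2)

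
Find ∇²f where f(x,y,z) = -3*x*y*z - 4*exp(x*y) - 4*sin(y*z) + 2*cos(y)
-4*x**2*exp(x*y) - 4*y**2*exp(x*y) + 4*y**2*sin(y*z) + 4*z**2*sin(y*z) - 2*cos(y)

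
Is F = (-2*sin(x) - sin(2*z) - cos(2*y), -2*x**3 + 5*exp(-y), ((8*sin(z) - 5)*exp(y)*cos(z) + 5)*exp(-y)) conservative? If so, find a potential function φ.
No, ∇×F = (-5*exp(-y), -2*cos(2*z), -6*x**2 - 2*sin(2*y)) ≠ 0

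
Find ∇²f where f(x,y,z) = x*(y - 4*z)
0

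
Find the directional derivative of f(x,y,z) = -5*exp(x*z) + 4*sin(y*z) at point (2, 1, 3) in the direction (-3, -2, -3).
3*sqrt(22)*(-12*cos(3) + 25*exp(6))/22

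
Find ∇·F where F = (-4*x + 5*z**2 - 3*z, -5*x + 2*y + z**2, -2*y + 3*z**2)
6*z - 2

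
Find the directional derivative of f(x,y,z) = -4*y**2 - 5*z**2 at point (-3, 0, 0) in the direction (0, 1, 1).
0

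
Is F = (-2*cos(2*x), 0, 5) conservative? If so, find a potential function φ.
Yes, F is conservative. φ = 5*z - sin(2*x)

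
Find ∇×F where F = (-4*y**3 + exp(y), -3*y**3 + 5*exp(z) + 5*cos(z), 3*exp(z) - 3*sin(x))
(-5*exp(z) + 5*sin(z), 3*cos(x), 12*y**2 - exp(y))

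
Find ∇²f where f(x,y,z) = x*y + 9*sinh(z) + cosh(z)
9*sinh(z) + cosh(z)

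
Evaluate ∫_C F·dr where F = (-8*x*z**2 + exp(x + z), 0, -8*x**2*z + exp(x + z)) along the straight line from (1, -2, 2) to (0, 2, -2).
-exp(3) + exp(-2) + 16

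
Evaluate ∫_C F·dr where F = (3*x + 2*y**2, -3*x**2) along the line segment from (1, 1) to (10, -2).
999/2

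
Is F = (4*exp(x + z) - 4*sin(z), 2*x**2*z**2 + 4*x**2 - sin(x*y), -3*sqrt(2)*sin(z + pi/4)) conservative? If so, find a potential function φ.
No, ∇×F = (-4*x**2*z, 4*exp(x + z) - 4*cos(z), 4*x*z**2 + 8*x - y*cos(x*y)) ≠ 0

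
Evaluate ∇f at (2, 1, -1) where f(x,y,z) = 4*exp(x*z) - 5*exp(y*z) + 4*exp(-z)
(-4*exp(-2), 5*exp(-1), (-4*exp(3) - 5*E + 8)*exp(-2))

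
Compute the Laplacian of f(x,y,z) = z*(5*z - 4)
10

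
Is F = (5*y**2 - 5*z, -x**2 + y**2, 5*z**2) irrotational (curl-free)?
No, ∇×F = (0, -5, -2*x - 10*y)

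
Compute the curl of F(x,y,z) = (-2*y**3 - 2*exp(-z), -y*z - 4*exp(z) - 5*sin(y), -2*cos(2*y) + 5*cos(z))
(y + 4*exp(z) + 4*sin(2*y), 2*exp(-z), 6*y**2)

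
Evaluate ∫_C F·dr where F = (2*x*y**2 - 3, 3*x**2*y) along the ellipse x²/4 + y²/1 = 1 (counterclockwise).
0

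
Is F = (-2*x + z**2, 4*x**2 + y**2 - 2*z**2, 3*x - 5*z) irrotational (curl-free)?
No, ∇×F = (4*z, 2*z - 3, 8*x)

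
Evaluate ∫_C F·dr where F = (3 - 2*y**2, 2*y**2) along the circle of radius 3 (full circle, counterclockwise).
0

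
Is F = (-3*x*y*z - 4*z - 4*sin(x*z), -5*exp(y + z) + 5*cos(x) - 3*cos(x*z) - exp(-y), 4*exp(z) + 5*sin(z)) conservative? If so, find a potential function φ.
No, ∇×F = (-3*x*sin(x*z) + 5*exp(y + z), -3*x*y - 4*x*cos(x*z) - 4, 3*x*z + 3*z*sin(x*z) - 5*sin(x)) ≠ 0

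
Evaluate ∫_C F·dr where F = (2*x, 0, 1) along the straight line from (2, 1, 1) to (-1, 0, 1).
-3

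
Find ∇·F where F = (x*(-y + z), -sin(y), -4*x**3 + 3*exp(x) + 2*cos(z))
-y + z - 2*sin(z) - cos(y)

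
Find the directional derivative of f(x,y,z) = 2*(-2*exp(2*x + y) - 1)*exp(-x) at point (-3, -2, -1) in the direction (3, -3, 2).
3*sqrt(22)*exp(3)/11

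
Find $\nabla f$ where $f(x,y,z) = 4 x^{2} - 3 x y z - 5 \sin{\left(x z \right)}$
(8*x - 3*y*z - 5*z*cos(x*z), -3*x*z, -x*(3*y + 5*cos(x*z)))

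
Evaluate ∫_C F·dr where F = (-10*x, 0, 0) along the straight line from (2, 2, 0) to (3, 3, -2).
-25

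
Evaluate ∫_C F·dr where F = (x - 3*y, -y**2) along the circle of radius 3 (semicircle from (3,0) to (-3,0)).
27*pi/2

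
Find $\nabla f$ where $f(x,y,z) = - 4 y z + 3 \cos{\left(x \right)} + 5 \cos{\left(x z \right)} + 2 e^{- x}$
(-5*z*sin(x*z) - 3*sin(x) - 2*exp(-x), -4*z, -5*x*sin(x*z) - 4*y)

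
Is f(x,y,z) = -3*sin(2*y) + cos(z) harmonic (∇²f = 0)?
No, ∇²f = 12*sin(2*y) - cos(z)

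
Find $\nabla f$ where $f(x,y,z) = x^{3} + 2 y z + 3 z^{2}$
(3*x**2, 2*z, 2*y + 6*z)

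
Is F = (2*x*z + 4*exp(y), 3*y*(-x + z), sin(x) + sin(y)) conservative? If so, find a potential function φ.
No, ∇×F = (-3*y + cos(y), 2*x - cos(x), -3*y - 4*exp(y)) ≠ 0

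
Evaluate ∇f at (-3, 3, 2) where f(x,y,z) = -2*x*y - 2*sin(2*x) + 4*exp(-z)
(-6 - 4*cos(6), 6, -4*exp(-2))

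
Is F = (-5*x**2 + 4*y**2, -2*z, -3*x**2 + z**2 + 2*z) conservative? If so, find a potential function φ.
No, ∇×F = (2, 6*x, -8*y) ≠ 0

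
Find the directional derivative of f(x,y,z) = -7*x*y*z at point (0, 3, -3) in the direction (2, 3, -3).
63*sqrt(22)/11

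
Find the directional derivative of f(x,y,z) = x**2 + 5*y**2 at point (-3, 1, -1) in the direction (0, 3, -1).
3*sqrt(10)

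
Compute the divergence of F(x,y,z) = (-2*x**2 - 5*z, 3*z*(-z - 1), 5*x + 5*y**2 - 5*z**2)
-4*x - 10*z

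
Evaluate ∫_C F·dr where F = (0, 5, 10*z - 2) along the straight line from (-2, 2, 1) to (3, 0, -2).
11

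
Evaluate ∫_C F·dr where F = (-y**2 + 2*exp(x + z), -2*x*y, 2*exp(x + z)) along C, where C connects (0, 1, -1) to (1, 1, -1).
1 - 2*exp(-1)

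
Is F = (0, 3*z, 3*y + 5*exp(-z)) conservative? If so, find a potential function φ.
Yes, F is conservative. φ = 3*y*z - 5*exp(-z)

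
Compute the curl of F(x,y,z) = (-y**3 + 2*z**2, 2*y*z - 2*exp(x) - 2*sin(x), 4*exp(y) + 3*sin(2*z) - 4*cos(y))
(-2*y + 4*exp(y) + 4*sin(y), 4*z, 3*y**2 - 2*exp(x) - 2*cos(x))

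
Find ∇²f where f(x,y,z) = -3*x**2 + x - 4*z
-6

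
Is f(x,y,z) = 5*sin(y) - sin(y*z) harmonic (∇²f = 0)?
No, ∇²f = y**2*sin(y*z) + z**2*sin(y*z) - 5*sin(y)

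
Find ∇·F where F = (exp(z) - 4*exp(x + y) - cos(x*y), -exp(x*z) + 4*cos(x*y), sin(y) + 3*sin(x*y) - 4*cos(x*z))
-4*x*sin(x*y) + 4*x*sin(x*z) + y*sin(x*y) - 4*exp(x + y)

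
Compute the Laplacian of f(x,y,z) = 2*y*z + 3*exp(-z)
3*exp(-z)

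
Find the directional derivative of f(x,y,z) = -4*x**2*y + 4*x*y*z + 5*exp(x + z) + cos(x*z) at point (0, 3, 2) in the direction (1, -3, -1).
24*sqrt(11)/11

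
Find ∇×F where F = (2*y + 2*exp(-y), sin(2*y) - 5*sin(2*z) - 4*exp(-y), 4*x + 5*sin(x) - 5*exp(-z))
(10*cos(2*z), -5*cos(x) - 4, -2 + 2*exp(-y))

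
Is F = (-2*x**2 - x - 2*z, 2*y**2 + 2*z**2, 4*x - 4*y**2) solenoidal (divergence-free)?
No, ∇·F = -4*x + 4*y - 1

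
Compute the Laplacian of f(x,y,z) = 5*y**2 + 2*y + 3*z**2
16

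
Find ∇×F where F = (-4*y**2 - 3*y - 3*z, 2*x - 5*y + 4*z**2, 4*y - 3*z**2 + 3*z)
(4 - 8*z, -3, 8*y + 5)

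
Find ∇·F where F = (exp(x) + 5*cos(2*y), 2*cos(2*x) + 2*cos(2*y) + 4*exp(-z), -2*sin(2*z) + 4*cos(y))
exp(x) - 4*sin(2*y) - 4*cos(2*z)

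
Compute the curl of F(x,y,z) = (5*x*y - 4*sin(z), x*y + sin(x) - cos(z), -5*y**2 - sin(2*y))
(-10*y - sin(z) - 2*cos(2*y), -4*cos(z), -5*x + y + cos(x))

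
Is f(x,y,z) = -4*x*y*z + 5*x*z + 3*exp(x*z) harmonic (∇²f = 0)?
No, ∇²f = 3*(x**2 + z**2)*exp(x*z)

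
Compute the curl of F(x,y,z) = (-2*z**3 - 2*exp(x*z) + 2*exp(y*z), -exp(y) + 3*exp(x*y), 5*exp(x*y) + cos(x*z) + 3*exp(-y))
(5*x*exp(x*y) - 3*exp(-y), -2*x*exp(x*z) - 5*y*exp(x*y) + 2*y*exp(y*z) - 6*z**2 + z*sin(x*z), 3*y*exp(x*y) - 2*z*exp(y*z))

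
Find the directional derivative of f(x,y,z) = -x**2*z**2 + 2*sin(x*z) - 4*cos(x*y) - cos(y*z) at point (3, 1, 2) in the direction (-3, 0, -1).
sqrt(10)*(-18*cos(6) - 12*sin(3) - sin(2) + 108)/10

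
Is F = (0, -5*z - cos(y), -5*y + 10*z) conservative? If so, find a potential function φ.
Yes, F is conservative. φ = -5*y*z + 5*z**2 - sin(y)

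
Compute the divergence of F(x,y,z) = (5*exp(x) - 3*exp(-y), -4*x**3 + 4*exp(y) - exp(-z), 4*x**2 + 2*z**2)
4*z + 5*exp(x) + 4*exp(y)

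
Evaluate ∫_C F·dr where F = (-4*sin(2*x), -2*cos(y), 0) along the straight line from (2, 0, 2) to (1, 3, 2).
2*cos(2) - 2*sin(3) - 2*cos(4)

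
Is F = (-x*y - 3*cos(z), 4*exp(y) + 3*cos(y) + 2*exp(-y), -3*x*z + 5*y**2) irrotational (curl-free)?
No, ∇×F = (10*y, 3*z + 3*sin(z), x)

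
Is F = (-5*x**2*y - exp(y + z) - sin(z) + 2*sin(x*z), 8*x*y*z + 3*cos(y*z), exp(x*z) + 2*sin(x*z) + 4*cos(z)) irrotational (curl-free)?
No, ∇×F = (y*(-8*x + 3*sin(y*z)), 2*x*cos(x*z) - z*exp(x*z) - 2*z*cos(x*z) - exp(y + z) - cos(z), 5*x**2 + 8*y*z + exp(y + z))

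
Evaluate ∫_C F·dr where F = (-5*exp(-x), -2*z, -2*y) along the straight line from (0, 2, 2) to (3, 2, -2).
5*exp(-3) + 11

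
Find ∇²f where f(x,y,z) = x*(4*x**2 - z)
24*x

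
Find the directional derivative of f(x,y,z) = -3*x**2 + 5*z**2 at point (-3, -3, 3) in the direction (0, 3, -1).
-3*sqrt(10)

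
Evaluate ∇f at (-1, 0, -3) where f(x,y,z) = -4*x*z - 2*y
(12, -2, 4)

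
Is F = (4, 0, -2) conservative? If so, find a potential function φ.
Yes, F is conservative. φ = 4*x - 2*z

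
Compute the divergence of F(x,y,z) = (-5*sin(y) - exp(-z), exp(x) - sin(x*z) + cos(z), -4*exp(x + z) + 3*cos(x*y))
-4*exp(x + z)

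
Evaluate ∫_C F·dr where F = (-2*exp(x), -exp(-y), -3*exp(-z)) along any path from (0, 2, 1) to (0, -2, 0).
-3*exp(-1) - exp(-2) + 3 + exp(2)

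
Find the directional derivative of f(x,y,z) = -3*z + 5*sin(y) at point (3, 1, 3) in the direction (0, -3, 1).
-3*sqrt(10)*(1 + 5*cos(1))/10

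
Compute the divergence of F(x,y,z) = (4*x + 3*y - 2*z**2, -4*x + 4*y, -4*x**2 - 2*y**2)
8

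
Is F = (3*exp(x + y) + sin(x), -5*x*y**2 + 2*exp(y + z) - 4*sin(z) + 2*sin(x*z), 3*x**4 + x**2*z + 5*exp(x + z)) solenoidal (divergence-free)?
No, ∇·F = x**2 - 10*x*y + 3*exp(x + y) + 5*exp(x + z) + 2*exp(y + z) + cos(x)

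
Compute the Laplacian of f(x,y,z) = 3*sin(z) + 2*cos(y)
-3*sin(z) - 2*cos(y)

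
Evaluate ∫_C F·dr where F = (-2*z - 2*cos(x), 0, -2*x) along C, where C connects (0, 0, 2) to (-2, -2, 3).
2*sin(2) + 12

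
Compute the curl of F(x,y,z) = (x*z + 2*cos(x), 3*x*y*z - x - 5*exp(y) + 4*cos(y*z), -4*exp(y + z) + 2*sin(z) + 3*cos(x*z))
(-3*x*y + 4*y*sin(y*z) - 4*exp(y + z), x + 3*z*sin(x*z), 3*y*z - 1)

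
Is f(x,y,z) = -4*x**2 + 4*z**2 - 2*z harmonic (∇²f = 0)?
Yes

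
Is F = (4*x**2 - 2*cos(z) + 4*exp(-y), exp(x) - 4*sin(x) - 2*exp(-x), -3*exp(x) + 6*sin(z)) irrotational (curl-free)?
No, ∇×F = (0, 3*exp(x) + 2*sin(z), exp(x) - 4*cos(x) + 4*exp(-y) + 2*exp(-x))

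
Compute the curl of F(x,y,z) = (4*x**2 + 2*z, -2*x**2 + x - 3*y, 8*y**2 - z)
(16*y, 2, 1 - 4*x)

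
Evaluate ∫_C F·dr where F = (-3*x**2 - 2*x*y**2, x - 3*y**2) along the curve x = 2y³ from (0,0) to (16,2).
-4864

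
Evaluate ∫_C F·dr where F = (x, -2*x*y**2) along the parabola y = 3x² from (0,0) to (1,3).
-209/14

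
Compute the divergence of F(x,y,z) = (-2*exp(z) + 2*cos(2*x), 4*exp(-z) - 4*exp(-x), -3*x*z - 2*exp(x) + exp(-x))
-3*x - 4*sin(2*x)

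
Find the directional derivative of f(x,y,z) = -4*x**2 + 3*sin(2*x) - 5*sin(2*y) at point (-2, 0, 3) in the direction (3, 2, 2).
2*sqrt(17)*(9*cos(4) + 14)/17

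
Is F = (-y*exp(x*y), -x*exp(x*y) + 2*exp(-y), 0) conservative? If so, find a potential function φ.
Yes, F is conservative. φ = -exp(x*y) - 2*exp(-y)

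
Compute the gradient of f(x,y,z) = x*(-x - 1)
(-2*x - 1, 0, 0)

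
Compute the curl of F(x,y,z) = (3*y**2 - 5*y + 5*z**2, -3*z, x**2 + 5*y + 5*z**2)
(8, -2*x + 10*z, 5 - 6*y)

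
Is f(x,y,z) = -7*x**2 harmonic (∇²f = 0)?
No, ∇²f = -14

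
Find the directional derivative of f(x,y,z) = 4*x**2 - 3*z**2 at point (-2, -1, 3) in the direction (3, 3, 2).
-42*sqrt(22)/11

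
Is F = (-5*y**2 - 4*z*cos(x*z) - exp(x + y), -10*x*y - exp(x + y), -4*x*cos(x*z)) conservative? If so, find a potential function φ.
Yes, F is conservative. φ = -5*x*y**2 - exp(x + y) - 4*sin(x*z)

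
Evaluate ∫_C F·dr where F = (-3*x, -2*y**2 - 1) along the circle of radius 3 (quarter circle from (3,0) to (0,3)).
-15/2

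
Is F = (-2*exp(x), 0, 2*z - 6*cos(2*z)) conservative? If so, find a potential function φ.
Yes, F is conservative. φ = z**2 - 2*exp(x) - 3*sin(2*z)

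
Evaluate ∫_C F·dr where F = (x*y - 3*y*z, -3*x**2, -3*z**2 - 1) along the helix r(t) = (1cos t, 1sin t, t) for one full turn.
pi*(-8*pi**2 - 2 + 3*pi)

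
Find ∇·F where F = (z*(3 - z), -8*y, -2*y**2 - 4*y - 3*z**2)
-6*z - 8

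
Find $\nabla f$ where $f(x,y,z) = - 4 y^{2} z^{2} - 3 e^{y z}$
(0, z*(-8*y*z - 3*exp(y*z)), y*(-8*y*z - 3*exp(y*z)))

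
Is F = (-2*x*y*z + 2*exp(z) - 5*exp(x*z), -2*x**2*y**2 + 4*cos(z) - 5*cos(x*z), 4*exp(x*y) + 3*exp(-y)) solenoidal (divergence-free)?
No, ∇·F = -4*x**2*y - 2*y*z - 5*z*exp(x*z)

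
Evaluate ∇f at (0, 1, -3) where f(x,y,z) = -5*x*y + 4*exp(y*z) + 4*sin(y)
(-5, -12*exp(-3) + 4*cos(1), 4*exp(-3))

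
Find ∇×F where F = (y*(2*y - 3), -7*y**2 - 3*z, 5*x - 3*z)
(3, -5, 3 - 4*y)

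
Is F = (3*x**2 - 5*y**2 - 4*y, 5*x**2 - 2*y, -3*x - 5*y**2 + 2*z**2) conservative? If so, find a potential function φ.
No, ∇×F = (-10*y, 3, 10*x + 10*y + 4) ≠ 0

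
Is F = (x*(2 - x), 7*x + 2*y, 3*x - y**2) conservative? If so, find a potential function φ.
No, ∇×F = (-2*y, -3, 7) ≠ 0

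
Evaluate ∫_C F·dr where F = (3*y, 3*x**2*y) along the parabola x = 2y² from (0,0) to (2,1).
6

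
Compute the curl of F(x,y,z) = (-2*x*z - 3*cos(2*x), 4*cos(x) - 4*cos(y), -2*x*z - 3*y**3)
(-9*y**2, -2*x + 2*z, -4*sin(x))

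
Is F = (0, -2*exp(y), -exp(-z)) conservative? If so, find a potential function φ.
Yes, F is conservative. φ = -2*exp(y) + exp(-z)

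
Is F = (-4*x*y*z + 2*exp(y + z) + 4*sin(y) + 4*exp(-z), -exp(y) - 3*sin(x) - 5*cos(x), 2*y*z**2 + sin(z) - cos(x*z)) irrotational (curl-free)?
No, ∇×F = (2*z**2, -4*x*y - z*sin(x*z) + 2*exp(y + z) - 4*exp(-z), 4*x*z - 2*exp(y + z) + 5*sin(x) - 3*cos(x) - 4*cos(y))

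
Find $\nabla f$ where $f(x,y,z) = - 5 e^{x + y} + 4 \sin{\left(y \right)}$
(-5*exp(x + y), -5*exp(x + y) + 4*cos(y), 0)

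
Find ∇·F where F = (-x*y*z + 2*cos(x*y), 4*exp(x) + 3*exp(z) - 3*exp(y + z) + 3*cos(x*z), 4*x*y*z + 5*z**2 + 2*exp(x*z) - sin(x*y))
4*x*y + 2*x*exp(x*z) - y*z - 2*y*sin(x*y) + 10*z - 3*exp(y + z)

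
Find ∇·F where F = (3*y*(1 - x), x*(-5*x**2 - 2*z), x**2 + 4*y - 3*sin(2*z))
-3*y - 6*cos(2*z)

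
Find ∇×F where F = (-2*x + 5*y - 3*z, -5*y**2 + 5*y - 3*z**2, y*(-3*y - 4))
(-6*y + 6*z - 4, -3, -5)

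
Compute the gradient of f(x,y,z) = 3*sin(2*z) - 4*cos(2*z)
(0, 0, 8*sin(2*z) + 6*cos(2*z))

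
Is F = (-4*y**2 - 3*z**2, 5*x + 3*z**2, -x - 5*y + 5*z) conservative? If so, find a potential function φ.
No, ∇×F = (-6*z - 5, 1 - 6*z, 8*y + 5) ≠ 0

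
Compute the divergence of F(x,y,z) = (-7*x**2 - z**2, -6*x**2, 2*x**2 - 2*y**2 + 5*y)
-14*x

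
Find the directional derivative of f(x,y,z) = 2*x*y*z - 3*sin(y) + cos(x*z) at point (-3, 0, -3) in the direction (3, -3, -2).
3*sqrt(22)*(-15 + sin(9))/22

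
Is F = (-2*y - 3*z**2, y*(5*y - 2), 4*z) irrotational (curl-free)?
No, ∇×F = (0, -6*z, 2)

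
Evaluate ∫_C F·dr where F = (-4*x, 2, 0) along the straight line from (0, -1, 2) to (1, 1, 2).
2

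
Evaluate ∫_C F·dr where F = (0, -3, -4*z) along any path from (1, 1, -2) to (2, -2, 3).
-1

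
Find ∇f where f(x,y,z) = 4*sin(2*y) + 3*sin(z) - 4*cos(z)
(0, 8*cos(2*y), 4*sin(z) + 3*cos(z))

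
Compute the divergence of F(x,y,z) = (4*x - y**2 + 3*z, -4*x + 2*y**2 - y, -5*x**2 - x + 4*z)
4*y + 7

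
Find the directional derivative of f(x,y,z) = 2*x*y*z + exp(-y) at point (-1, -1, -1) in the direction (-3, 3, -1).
sqrt(19)*(-3*E - 2)/19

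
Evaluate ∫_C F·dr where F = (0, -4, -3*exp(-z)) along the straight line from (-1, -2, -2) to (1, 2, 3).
-3*exp(2) - 16 + 3*exp(-3)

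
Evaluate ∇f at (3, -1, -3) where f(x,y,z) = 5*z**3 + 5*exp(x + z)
(5, 0, 140)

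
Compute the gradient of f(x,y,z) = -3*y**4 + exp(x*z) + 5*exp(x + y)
(z*exp(x*z) + 5*exp(x + y), -12*y**3 + 5*exp(x + y), x*exp(x*z))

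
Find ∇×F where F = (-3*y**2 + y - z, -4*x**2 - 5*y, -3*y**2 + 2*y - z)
(2 - 6*y, -1, -8*x + 6*y - 1)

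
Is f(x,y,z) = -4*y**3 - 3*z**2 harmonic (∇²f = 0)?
No, ∇²f = -24*y - 6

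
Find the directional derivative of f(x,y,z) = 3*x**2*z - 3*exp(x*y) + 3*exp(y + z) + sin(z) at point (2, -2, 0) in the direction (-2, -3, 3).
3*sqrt(22)*(2 + 13*exp(4))*exp(-4)/22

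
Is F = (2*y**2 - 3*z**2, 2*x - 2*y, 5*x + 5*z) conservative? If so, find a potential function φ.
No, ∇×F = (0, -6*z - 5, 2 - 4*y) ≠ 0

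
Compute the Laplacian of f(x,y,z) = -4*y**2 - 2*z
-8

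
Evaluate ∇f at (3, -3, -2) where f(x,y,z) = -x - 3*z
(-1, 0, -3)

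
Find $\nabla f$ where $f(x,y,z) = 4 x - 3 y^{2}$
(4, -6*y, 0)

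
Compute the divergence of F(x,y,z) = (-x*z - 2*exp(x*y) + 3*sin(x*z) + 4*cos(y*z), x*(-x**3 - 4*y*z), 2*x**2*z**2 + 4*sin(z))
4*x**2*z - 4*x*z - 2*y*exp(x*y) + 3*z*cos(x*z) - z + 4*cos(z)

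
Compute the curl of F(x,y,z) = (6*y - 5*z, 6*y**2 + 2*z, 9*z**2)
(-2, -5, -6)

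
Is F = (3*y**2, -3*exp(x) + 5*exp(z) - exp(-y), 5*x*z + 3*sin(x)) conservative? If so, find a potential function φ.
No, ∇×F = (-5*exp(z), -5*z - 3*cos(x), -6*y - 3*exp(x)) ≠ 0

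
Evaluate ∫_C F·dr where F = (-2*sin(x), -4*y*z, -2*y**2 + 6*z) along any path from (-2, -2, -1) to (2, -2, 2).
-15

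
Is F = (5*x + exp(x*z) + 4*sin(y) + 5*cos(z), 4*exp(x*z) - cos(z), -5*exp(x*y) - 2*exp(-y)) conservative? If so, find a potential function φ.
No, ∇×F = (-5*x*exp(x*y) - 4*x*exp(x*z) - sin(z) + 2*exp(-y), x*exp(x*z) + 5*y*exp(x*y) - 5*sin(z), 4*z*exp(x*z) - 4*cos(y)) ≠ 0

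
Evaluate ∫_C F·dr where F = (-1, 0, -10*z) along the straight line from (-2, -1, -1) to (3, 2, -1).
-5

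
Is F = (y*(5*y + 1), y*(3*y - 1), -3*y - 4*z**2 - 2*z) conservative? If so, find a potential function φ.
No, ∇×F = (-3, 0, -10*y - 1) ≠ 0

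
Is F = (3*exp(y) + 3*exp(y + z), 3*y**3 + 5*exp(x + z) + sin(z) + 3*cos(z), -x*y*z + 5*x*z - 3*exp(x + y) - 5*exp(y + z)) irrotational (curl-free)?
No, ∇×F = (-x*z - 3*exp(x + y) - 5*exp(x + z) - 5*exp(y + z) + 3*sin(z) - cos(z), y*z - 5*z + 3*exp(x + y) + 3*exp(y + z), -3*exp(y) + 5*exp(x + z) - 3*exp(y + z))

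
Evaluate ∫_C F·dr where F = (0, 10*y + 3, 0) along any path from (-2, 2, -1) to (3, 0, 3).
-26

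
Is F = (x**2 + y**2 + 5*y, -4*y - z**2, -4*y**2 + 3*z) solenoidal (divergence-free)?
No, ∇·F = 2*x - 1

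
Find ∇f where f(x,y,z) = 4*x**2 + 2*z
(8*x, 0, 2)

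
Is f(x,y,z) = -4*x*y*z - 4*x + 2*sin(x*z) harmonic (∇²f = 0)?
No, ∇²f = -2*(x**2 + z**2)*sin(x*z)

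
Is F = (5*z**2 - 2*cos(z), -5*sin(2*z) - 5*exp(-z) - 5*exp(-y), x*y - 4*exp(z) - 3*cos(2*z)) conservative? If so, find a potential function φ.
No, ∇×F = (x + 10*cos(2*z) - 5*exp(-z), -y + 10*z + 2*sin(z), 0) ≠ 0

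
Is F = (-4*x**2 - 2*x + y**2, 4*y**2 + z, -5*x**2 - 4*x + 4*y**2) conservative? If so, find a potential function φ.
No, ∇×F = (8*y - 1, 10*x + 4, -2*y) ≠ 0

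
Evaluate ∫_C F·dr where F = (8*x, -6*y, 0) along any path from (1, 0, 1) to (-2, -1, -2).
9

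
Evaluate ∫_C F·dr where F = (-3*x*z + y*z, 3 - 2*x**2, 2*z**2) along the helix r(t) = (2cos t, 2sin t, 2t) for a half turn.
2*pi*(-3*pi - 9 + 8*pi**2)/3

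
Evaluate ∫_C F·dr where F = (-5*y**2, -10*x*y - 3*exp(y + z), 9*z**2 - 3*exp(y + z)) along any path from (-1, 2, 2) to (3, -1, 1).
-59 + 3*exp(4)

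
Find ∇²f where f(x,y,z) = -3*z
0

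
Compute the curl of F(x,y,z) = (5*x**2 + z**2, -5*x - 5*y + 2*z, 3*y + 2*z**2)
(1, 2*z, -5)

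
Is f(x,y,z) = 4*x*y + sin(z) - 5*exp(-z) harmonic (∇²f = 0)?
No, ∇²f = -sin(z) - 5*exp(-z)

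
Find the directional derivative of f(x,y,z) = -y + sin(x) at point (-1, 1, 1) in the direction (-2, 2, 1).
-2/3 - 2*cos(1)/3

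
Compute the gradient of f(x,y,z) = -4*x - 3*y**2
(-4, -6*y, 0)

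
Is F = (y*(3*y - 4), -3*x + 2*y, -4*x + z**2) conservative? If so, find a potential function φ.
No, ∇×F = (0, 4, 1 - 6*y) ≠ 0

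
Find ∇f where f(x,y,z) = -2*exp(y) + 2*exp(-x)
(-2*exp(-x), -2*exp(y), 0)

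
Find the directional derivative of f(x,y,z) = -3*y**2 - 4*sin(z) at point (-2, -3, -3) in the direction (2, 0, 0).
0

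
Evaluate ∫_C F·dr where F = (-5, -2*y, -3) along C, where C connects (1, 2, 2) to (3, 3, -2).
-3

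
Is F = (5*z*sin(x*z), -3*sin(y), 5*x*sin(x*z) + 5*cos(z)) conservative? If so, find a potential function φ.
Yes, F is conservative. φ = 5*sin(z) + 3*cos(y) - 5*cos(x*z)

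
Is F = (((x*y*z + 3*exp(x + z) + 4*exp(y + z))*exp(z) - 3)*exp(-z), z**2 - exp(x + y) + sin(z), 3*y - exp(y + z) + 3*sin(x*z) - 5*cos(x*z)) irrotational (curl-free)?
No, ∇×F = (-2*z - exp(y + z) - cos(z) + 3, x*y - 5*z*sin(x*z) - 3*z*cos(x*z) + 3*exp(x + z) + 4*exp(y + z) + 3*exp(-z), -x*z - exp(x + y) - 4*exp(y + z))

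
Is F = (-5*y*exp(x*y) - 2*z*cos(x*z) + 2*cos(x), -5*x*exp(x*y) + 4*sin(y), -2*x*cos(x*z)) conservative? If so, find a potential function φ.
Yes, F is conservative. φ = -5*exp(x*y) + 2*sin(x) - 2*sin(x*z) - 4*cos(y)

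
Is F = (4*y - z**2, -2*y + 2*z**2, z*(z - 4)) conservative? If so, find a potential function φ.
No, ∇×F = (-4*z, -2*z, -4) ≠ 0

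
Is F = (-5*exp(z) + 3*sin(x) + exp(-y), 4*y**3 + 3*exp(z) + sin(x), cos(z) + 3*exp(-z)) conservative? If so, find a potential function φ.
No, ∇×F = (-3*exp(z), -5*exp(z), cos(x) + exp(-y)) ≠ 0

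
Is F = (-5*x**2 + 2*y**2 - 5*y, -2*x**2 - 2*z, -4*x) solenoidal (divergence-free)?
No, ∇·F = -10*x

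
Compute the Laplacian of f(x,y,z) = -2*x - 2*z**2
-4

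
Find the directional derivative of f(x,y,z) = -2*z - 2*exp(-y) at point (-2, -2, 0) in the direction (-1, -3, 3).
-6*sqrt(19)*(1 + exp(2))/19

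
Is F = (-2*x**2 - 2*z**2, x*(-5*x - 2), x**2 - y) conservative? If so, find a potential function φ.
No, ∇×F = (-1, -2*x - 4*z, -10*x - 2) ≠ 0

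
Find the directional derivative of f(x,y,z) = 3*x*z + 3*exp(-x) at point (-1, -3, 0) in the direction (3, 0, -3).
3*sqrt(2)*(1 - E)/2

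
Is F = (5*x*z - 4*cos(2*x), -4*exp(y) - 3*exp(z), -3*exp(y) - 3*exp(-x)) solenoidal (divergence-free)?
No, ∇·F = 5*z - 4*exp(y) + 8*sin(2*x)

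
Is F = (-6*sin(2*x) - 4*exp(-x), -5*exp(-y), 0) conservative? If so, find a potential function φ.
Yes, F is conservative. φ = 3*cos(2*x) + 5*exp(-y) + 4*exp(-x)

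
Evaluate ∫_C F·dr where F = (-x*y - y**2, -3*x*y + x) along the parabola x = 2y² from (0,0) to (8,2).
-1288/15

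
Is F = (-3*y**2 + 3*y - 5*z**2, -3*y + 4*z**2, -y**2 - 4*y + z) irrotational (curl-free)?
No, ∇×F = (-2*y - 8*z - 4, -10*z, 6*y - 3)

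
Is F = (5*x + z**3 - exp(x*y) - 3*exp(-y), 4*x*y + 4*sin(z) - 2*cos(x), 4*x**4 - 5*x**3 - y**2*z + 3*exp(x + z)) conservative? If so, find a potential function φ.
No, ∇×F = (-2*y*z - 4*cos(z), -16*x**3 + 15*x**2 + 3*z**2 - 3*exp(x + z), x*exp(x*y) + 4*y + 2*sin(x) - 3*exp(-y)) ≠ 0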